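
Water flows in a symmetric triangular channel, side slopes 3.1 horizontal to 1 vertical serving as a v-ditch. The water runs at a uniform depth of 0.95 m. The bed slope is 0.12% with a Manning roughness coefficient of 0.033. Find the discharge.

Q = 1.73 m³/s

For a triangular section with side slope z = 3.1: A = zy² = 3.1×0.95² = 2.798 m²; P = 2y√(1+z²) = 2×0.95×3.257 = 6.189 m.
Hydraulic radius R = A/P = 2.798/6.189 = 0.4521 m.
Manning's equation: Q = (1/n) A R^(2/3) S^(1/2) = (1/0.033) × 2.798 × 0.4521^(2/3) × 0.0012^(1/2) = 1.73 m³/s.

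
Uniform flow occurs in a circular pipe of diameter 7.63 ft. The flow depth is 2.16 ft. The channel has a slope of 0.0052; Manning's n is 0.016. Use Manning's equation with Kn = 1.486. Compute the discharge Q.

Q = 82.4 ft³/s

For a circular section of diameter D = 7.63 ft at depth y = 2.16 ft, the central angle is θ = 2 arccos(1 − 2y/D) = 2.244 rad. Then A = (D²/8)(θ − sin θ) = 10.64 ft² and P = Dθ/2 = 8.561 ft.
Hydraulic radius R = A/P = 10.64/8.561 = 1.243 ft.
Manning's equation: Q = (1.486/n) A R^(2/3) S^(1/2) = (1.486/0.016) × 10.64 × 1.243^(2/3) × 0.0052^(1/2) = 82.4 ft³/s.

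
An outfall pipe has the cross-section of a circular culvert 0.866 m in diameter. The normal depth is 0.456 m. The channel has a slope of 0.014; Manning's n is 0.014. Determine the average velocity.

For a circular section of diameter D = 0.866 m at depth y = 0.456 m, the central angle is θ = 2 arccos(1 − 2y/D) = 3.248 rad. Then A = (D²/8)(θ − sin θ) = 0.3144 m² and P = Dθ/2 = 1.406 m.
Hydraulic radius R = A/P = 0.3144/1.406 = 0.2236 m.
From Manning's equation, V = (1/n) R^(2/3) S^(1/2) = (1/0.014) × 0.2236^(2/3) × 0.014^(1/2) = 3.11 m/s.

V = 3.11 m/s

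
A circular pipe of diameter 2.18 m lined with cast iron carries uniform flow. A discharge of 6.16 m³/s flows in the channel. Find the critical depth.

y_c = 1.17 m

At critical depth, Q² T / (g A³) = 1, i.e. A³/T = Q²/g = 6.16²/9.81 = 3.868.
At y = 0.997 m: A³/T = 2.12 — short.
At y = 1.41 m: A³/T = 7.992 — over.
At y = 1.17 m: A³/T = 3.908 — matches.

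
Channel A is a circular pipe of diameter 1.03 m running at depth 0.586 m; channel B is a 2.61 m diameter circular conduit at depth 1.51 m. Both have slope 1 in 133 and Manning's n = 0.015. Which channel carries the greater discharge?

channel B

Channel A: For a circular section of diameter D = 1.03 m at depth y = 0.586 m, the central angle is θ = 2 arccos(1 − 2y/D) = 3.418 rad. Then A = (D²/8)(θ − sin θ) = 0.4895 m² and P = Dθ/2 = 1.76 m. Hydraulic radius R = A/P = 0.4895/1.76 = 0.2781 m. Q_A = (1/0.015)·0.4895·0.2781^(2/3)·√0.007519 = 1.206 m³/s.
Channel B: For a circular section of diameter D = 2.61 m at depth y = 1.51 m, the central angle is θ = 2 arccos(1 − 2y/D) = 3.457 rad. Then A = (D²/8)(θ − sin θ) = 3.208 m² and P = Dθ/2 = 4.511 m. Hydraulic radius R = A/P = 3.208/4.511 = 0.7111 m. Q_B = (1/0.015)·3.208·0.7111^(2/3)·√0.007519 = 14.77 m³/s.
Q_A = 1.206 m³/s vs Q_B = 14.77 m³/s, so channel B carries more.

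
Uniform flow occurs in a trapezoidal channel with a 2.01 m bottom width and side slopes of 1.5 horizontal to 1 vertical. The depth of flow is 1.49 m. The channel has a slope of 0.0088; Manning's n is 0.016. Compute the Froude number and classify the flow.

supercritical

With bottom width b = 2.01 m and side slope z = 1.5: A = (b + zy)y = (2.01 + 1.5×1.49)×1.49 = 6.325 m²; P = b + 2y√(1+z²) = 2.01 + 2×1.49×1.803 = 7.382 m.
Hydraulic radius R = A/P = 6.325/7.382 = 0.8568 m.
V = (1/n) R^(2/3) √S = (1/0.016) × 0.8568^(2/3) × √0.0088 = 5.289 m/s. Hydraulic depth D_h = A/T = 6.325/6.48 = 0.9761 m.
Froude number Fr = V/√(g·D_h) = 5.289/√(9.81×0.9761) = 1.71, which is greater than 1, so the flow is supercritical.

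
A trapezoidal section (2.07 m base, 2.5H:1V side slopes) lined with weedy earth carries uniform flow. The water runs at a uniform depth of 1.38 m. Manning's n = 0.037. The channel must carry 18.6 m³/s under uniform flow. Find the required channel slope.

With bottom width b = 2.07 m and side slope z = 2.5: A = (b + zy)y = (2.07 + 2.5×1.38)×1.38 = 7.618 m²; P = b + 2y√(1+z²) = 2.07 + 2×1.38×2.693 = 9.502 m.
Hydraulic radius R = A/P = 7.618/9.502 = 0.8017 m.
From Manning's equation, S = [nQ / (1 A R^(2/3))]² = [0.037 × 18.6 / (1 × 7.618 × 0.8017^(2/3))]² = 0.011.

S = 0.011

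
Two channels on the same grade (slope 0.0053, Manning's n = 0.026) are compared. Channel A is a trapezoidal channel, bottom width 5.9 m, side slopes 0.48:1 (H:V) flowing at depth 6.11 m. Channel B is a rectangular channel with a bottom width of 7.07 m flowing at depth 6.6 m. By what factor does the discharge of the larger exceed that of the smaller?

1.31

Channel A: With bottom width b = 5.9 m and side slope z = 0.48: A = (b + zy)y = (5.9 + 0.48×6.11)×6.11 = 53.97 m²; P = b + 2y√(1+z²) = 5.9 + 2×6.11×1.109 = 19.45 m. Hydraulic radius R = A/P = 53.97/19.45 = 2.774 m. Q_A = (1/0.026)·53.97·2.774^(2/3)·√0.0053 = 298.3 m³/s.
Channel B: Flow area A = b·y = 7.07 × 6.6 = 46.66 m². Wetted perimeter P = b + 2y = 7.07 + 2×6.6 = 20.27 m. Hydraulic radius R = A/P = 46.66/20.27 = 2.302 m. Q_B = (1/0.026)·46.66·2.302^(2/3)·√0.0053 = 227.8 m³/s.
The larger discharge is 298.3 m³/s and the smaller is 227.8 m³/s; the ratio is 1.31.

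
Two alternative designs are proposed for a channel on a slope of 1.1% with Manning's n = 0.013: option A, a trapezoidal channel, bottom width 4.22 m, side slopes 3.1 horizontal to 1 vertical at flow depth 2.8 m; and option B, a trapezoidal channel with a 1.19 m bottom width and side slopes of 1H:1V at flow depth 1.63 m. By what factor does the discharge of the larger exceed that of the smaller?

12.6

Channel A: With bottom width b = 4.22 m and side slope z = 3.1: A = (b + zy)y = (4.22 + 3.1×2.8)×2.8 = 36.12 m²; P = b + 2y√(1+z²) = 4.22 + 2×2.8×3.257 = 22.46 m. Hydraulic radius R = A/P = 36.12/22.46 = 1.608 m. Q_A = (1/0.013)·36.12·1.608^(2/3)·√0.011 = 400 m³/s.
Channel B: With bottom width b = 1.19 m and side slope z = 1: A = (b + zy)y = (1.19 + 1×1.63)×1.63 = 4.597 m²; P = b + 2y√(1+z²) = 1.19 + 2×1.63×1.414 = 5.8 m. Hydraulic radius R = A/P = 4.597/5.8 = 0.7925 m. Q_B = (1/0.013)·4.597·0.7925^(2/3)·√0.011 = 31.76 m³/s.
The larger discharge is 400 m³/s and the smaller is 31.76 m³/s; the ratio is 12.6.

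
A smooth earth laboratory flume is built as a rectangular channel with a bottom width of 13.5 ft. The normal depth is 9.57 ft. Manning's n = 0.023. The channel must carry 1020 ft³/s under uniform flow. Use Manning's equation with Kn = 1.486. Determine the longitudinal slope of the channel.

Flow area A = b·y = 13.5 × 9.57 = 129.2 ft². Wetted perimeter P = b + 2y = 13.5 + 2×9.57 = 32.64 ft.
Hydraulic radius R = A/P = 129.2/32.64 = 3.958 ft.
From Manning's equation, S = [nQ / (1.486 A R^(2/3))]² = [0.023 × 1020 / (1.486 × 129.2 × 3.958^(2/3))]² = 0.00238.

S = 0.00238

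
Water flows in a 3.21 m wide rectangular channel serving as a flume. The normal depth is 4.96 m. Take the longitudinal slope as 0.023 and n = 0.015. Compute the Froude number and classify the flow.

Flow area A = b·y = 3.21 × 4.96 = 15.92 m². Wetted perimeter P = b + 2y = 3.21 + 2×4.96 = 13.13 m.
Hydraulic radius R = A/P = 15.92/13.13 = 1.213 m.
V = (1/n) R^(2/3) √S = (1/0.015) × 1.213^(2/3) × √0.023 = 11.5 m/s. Hydraulic depth D_h = A/T = 15.92/3.21 = 4.96 m.
Froude number Fr = V/√(g·D_h) = 11.5/√(9.81×4.96) = 1.65, which is greater than 1, so the flow is supercritical.

supercritical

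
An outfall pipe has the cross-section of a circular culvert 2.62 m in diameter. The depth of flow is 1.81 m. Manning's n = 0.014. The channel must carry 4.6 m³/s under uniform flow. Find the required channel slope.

For a circular section of diameter D = 2.62 m at depth y = 1.81 m, the central angle is θ = 2 arccos(1 − 2y/D) = 3.925 rad. Then A = (D²/8)(θ − sin θ) = 3.973 m² and P = Dθ/2 = 5.142 m.
Hydraulic radius R = A/P = 3.973/5.142 = 0.7728 m.
From Manning's equation, S = [nQ / (1 A R^(2/3))]² = [0.014 × 4.6 / (1 × 3.973 × 0.7728^(2/3))]² = 0.000371.

S = 0.000371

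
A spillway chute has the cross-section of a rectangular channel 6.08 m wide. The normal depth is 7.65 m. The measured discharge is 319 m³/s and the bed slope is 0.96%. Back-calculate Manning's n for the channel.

n = 0.024

Flow area A = b·y = 6.08 × 7.65 = 46.51 m². Wetted perimeter P = b + 2y = 6.08 + 2×7.65 = 21.38 m.
Hydraulic radius R = A/P = 46.51/21.38 = 2.175 m.
Rearranging Manning's equation: n = (1/Q) A R^(2/3) S^(1/2) = (1/319) × 46.51 × 2.175^(2/3) × √0.0096 = 0.024.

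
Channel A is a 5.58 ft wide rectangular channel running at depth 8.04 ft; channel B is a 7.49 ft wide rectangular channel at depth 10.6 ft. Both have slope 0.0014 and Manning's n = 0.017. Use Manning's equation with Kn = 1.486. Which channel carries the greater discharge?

channel B

Channel A: Flow area A = b·y = 5.58 × 8.04 = 44.86 ft². Wetted perimeter P = b + 2y = 5.58 + 2×8.04 = 21.66 ft. Hydraulic radius R = A/P = 44.86/21.66 = 2.071 ft. Q_A = (1.486/0.017)·44.86·2.071^(2/3)·√0.0014 = 238.4 ft³/s.
Channel B: Flow area A = b·y = 7.49 × 10.6 = 79.39 ft². Wetted perimeter P = b + 2y = 7.49 + 2×10.6 = 28.69 ft. Hydraulic radius R = A/P = 79.39/28.69 = 2.767 ft. Q_B = (1.486/0.017)·79.39·2.767^(2/3)·√0.0014 = 511.8 ft³/s.
Q_A = 238.4 ft³/s vs Q_B = 511.8 ft³/s, so channel B carries more.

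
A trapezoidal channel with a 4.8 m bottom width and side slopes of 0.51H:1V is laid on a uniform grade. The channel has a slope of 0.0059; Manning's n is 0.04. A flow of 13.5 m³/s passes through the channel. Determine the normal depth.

y_n = 1.34 m

Manning's equation rearranged: A R^(2/3) = nQ / (1·√S) = 0.04 × 13.5 / (√0.0059) = 7.03.
At y = 1.08 m: A R^(2/3) = 4.98 — short.
At y = 1.5 m: A R^(2/3) = 8.47 — over.
At y = 1.34 m: A R^(2/3) = 7.056 — matches.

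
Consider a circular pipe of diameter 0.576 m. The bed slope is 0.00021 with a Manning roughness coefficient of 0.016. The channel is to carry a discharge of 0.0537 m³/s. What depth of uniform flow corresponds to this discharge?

y_n = 0.4 m

Manning's equation rearranged: A R^(2/3) = nQ / (1·√S) = 0.016 × 0.0537 / (√0.00021) = 0.05929.
At y = 0.279 m: A R^(2/3) = 0.0339 — low.
At y = 0.442 m: A R^(2/3) = 0.067 — high.
At y = 0.4 m: A R^(2/3) = 0.05931 — close enough.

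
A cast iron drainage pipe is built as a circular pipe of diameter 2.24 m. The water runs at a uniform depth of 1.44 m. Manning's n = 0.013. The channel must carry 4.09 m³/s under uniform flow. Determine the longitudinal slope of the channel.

For a circular section of diameter D = 2.24 m at depth y = 1.44 m, the central angle is θ = 2 arccos(1 − 2y/D) = 3.721 rad. Then A = (D²/8)(θ − sin θ) = 2.677 m² and P = Dθ/2 = 4.168 m.
Hydraulic radius R = A/P = 2.677/4.168 = 0.6424 m.
From Manning's equation, S = [nQ / (1 A R^(2/3))]² = [0.013 × 4.09 / (1 × 2.677 × 0.6424^(2/3))]² = 0.000712.

S = 0.000712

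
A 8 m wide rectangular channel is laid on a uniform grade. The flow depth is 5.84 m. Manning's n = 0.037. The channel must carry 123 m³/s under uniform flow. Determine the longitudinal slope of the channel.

S = 0.003

Flow area A = b·y = 8 × 5.84 = 46.72 m². Wetted perimeter P = b + 2y = 8 + 2×5.84 = 19.68 m.
Hydraulic radius R = A/P = 46.72/19.68 = 2.374 m.
From Manning's equation, S = [nQ / (1 A R^(2/3))]² = [0.037 × 123 / (1 × 46.72 × 2.374^(2/3))]² = 0.003.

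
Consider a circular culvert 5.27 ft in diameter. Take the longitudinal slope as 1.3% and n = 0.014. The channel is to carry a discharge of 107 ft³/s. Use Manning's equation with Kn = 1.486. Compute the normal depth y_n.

Manning's equation rearranged: A R^(2/3) = nQ / (1.486·√S) = 0.014 × 107 / (1.486 × √0.013) = 8.841.
Try y = 1.64 ft: A R^(2/3) = 5.51 — short.
Try y = 2.35 ft: A R^(2/3) = 10.74 — over.
Try y = 2.11 ft: A R^(2/3) = 8.849 — matches.

y_n = 2.11 ft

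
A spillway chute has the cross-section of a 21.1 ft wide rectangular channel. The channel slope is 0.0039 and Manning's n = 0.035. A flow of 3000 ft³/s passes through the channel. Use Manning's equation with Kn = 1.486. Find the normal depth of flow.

y_n = 15.7 ft

Manning's equation rearranged: A R^(2/3) = nQ / (1.486·√S) = 0.035 × 3000 / (1.486 × √0.0039) = 1131.
Trying y = 18.3 ft: A R^(2/3) = 1371 — over.
Trying y = 15.7 ft: A R^(2/3) = 1131 — ≈ 1131.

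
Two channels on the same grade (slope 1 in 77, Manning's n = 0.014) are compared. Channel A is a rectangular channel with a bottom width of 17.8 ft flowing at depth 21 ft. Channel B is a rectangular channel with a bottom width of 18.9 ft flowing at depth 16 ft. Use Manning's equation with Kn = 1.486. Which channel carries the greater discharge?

Channel A: Flow area A = b·y = 17.8 × 21 = 373.8 ft². Wetted perimeter P = b + 2y = 17.8 + 2×21 = 59.8 ft. Hydraulic radius R = A/P = 373.8/59.8 = 6.251 ft. Q_A = (1.486/0.014)·373.8·6.251^(2/3)·√0.01299 = 15340 ft³/s.
Channel B: Flow area A = b·y = 18.9 × 16 = 302.4 ft². Wetted perimeter P = b + 2y = 18.9 + 2×16 = 50.9 ft. Hydraulic radius R = A/P = 302.4/50.9 = 5.941 ft. Q_B = (1.486/0.014)·302.4·5.941^(2/3)·√0.01299 = 12000 ft³/s.
Q_A = 15340 ft³/s vs Q_B = 12000 ft³/s, so channel A carries more.

channel A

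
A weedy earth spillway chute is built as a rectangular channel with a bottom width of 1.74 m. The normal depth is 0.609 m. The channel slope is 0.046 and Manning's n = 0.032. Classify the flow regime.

Flow area A = b·y = 1.74 × 0.609 = 1.06 m². Wetted perimeter P = b + 2y = 1.74 + 2×0.609 = 2.958 m.
Hydraulic radius R = A/P = 1.06/2.958 = 0.3582 m.
V = (1/n) R^(2/3) √S = (1/0.032) × 0.3582^(2/3) × √0.046 = 3.381 m/s. Hydraulic depth D_h = A/T = 1.06/1.74 = 0.609 m.
Froude number Fr = V/√(g·D_h) = 3.381/√(9.81×0.609) = 1.38, which is greater than 1, so the flow is supercritical.

supercritical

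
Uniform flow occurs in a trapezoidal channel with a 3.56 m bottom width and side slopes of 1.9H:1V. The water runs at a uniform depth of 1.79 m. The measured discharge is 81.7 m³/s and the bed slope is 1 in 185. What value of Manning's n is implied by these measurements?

n = 0.012

With bottom width b = 3.56 m and side slope z = 1.9: A = (b + zy)y = (3.56 + 1.9×1.79)×1.79 = 12.46 m²; P = b + 2y√(1+z²) = 3.56 + 2×1.79×2.147 = 11.25 m.
Hydraulic radius R = A/P = 12.46/11.25 = 1.108 m.
Rearranging Manning's equation: n = (1/Q) A R^(2/3) S^(1/2) = (1/81.7) × 12.46 × 1.108^(2/3) × √0.005405 = 0.012.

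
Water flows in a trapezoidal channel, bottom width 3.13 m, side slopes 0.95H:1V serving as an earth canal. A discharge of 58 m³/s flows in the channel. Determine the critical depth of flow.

y_c = 2.52 m

At critical depth, Q² T / (g A³) = 1, i.e. A³/T = Q²/g = 58²/9.81 = 342.9.
Trying y = 2.2 m: A³/T = 207.2 — short.
Trying y = 3.02 m: A³/T = 670.6 — over.
Trying y = 2.52 m: A³/T = 340.7 — matches.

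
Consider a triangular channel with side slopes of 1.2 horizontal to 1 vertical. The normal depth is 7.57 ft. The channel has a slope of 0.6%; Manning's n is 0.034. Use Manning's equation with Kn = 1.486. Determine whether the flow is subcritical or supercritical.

For a triangular section with side slope z = 1.2: A = zy² = 1.2×7.57² = 68.77 ft²; P = 2y√(1+z²) = 2×7.57×1.562 = 23.65 ft.
Hydraulic radius R = A/P = 68.77/23.65 = 2.908 ft.
V = (1.486/n) R^(2/3) √S = (1.486/0.034) × 2.908^(2/3) × √0.006 = 6.897 ft/s. Hydraulic depth D_h = A/T = 68.77/18.17 = 3.785 ft.
Froude number Fr = V/√(g·D_h) = 6.897/√(32.2×3.785) = 0.625, which is less than 1, so the flow is subcritical.

subcritical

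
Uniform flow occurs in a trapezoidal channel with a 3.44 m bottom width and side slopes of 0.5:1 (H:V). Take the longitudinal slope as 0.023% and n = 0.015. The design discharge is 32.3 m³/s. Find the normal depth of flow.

y_n = 4.02 m

Manning's equation rearranged: A R^(2/3) = nQ / (1·√S) = 0.015 × 32.3 / (√0.00023) = 31.95.
Try y = 3.19 m: A R^(2/3) = 21.23 — too small.
Try y = 4.02 m: A R^(2/3) = 31.97 — close enough.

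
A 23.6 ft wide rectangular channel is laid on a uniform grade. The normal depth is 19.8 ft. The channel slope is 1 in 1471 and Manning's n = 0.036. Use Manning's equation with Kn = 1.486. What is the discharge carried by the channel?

Flow area A = b·y = 23.6 × 19.8 = 467.3 ft². Wetted perimeter P = b + 2y = 23.6 + 2×19.8 = 63.2 ft.
Hydraulic radius R = A/P = 467.3/63.2 = 7.394 ft.
Manning's equation: Q = (1.486/n) A R^(2/3) S^(1/2) = (1.486/0.036) × 467.3 × 7.394^(2/3) × 0.0006798^(1/2) = 1910 ft³/s.

Q = 1910 ft³/s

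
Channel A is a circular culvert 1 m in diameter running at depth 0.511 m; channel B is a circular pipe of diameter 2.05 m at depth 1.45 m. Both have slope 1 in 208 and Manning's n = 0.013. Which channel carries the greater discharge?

Channel A: For a circular section of diameter D = 1 m at depth y = 0.511 m, the central angle is θ = 2 arccos(1 − 2y/D) = 3.186 rad. Then A = (D²/8)(θ − sin θ) = 0.4037 m² and P = Dθ/2 = 1.593 m. Hydraulic radius R = A/P = 0.4037/1.593 = 0.2535 m. Q_A = (1/0.013)·0.4037·0.2535^(2/3)·√0.004808 = 0.8623 m³/s.
Channel B: For a circular section of diameter D = 2.05 m at depth y = 1.45 m, the central angle is θ = 2 arccos(1 − 2y/D) = 3.997 rad. Then A = (D²/8)(θ − sin θ) = 2.496 m² and P = Dθ/2 = 4.097 m. Hydraulic radius R = A/P = 2.496/4.097 = 0.6093 m. Q_B = (1/0.013)·2.496·0.6093^(2/3)·√0.004808 = 9.567 m³/s.
Q_A = 0.8623 m³/s vs Q_B = 9.567 m³/s, so channel B carries more.

channel B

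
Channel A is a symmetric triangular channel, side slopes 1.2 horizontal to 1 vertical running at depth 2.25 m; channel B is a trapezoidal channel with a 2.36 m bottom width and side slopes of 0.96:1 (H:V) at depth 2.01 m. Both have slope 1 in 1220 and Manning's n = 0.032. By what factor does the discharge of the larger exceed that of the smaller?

Channel A: For a triangular section with side slope z = 1.2: A = zy² = 1.2×2.25² = 6.075 m²; P = 2y√(1+z²) = 2×2.25×1.562 = 7.029 m. Hydraulic radius R = A/P = 6.075/7.029 = 0.8642 m. Q_A = (1/0.032)·6.075·0.8642^(2/3)·√0.0008197 = 4.931 m³/s.
Channel B: With bottom width b = 2.36 m and side slope z = 0.96: A = (b + zy)y = (2.36 + 0.96×2.01)×2.01 = 8.622 m²; P = b + 2y√(1+z²) = 2.36 + 2×2.01×1.386 = 7.933 m. Hydraulic radius R = A/P = 8.622/7.933 = 1.087 m. Q_B = (1/0.032)·8.622·1.087^(2/3)·√0.0008197 = 8.155 m³/s.
The larger discharge is 8.155 m³/s and the smaller is 4.931 m³/s; the ratio is 1.65.

1.65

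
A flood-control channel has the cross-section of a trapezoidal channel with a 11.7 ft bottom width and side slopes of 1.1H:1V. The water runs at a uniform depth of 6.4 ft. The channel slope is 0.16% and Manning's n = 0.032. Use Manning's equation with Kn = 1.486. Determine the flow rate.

With bottom width b = 11.7 ft and side slope z = 1.1: A = (b + zy)y = (11.7 + 1.1×6.4)×6.4 = 119.9 ft²; P = b + 2y√(1+z²) = 11.7 + 2×6.4×1.487 = 30.73 ft.
Hydraulic radius R = A/P = 119.9/30.73 = 3.903 ft.
Manning's equation: Q = (1.486/n) A R^(2/3) S^(1/2) = (1.486/0.032) × 119.9 × 3.903^(2/3) × 0.0016^(1/2) = 552 ft³/s.

Q = 552 ft³/s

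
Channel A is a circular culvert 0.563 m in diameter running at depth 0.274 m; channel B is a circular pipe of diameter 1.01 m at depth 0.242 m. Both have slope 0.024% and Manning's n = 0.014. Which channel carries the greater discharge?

channel B

Channel A: For a circular section of diameter D = 0.563 m at depth y = 0.274 m, the central angle is θ = 2 arccos(1 − 2y/D) = 3.088 rad. Then A = (D²/8)(θ − sin θ) = 0.1203 m² and P = Dθ/2 = 0.8694 m. Hydraulic radius R = A/P = 0.1203/0.8694 = 0.1383 m. Q_A = (1/0.014)·0.1203·0.1383^(2/3)·√0.00024 = 0.03559 m³/s.
Channel B: For a circular section of diameter D = 1.01 m at depth y = 0.242 m, the central angle is θ = 2 arccos(1 − 2y/D) = 2.046 rad. Then A = (D²/8)(θ − sin θ) = 0.1475 m² and P = Dθ/2 = 1.033 m. Hydraulic radius R = A/P = 0.1475/1.033 = 0.1428 m. Q_B = (1/0.014)·0.1475·0.1428^(2/3)·√0.00024 = 0.04459 m³/s.
Q_A = 0.03559 m³/s vs Q_B = 0.04459 m³/s, so channel B carries more.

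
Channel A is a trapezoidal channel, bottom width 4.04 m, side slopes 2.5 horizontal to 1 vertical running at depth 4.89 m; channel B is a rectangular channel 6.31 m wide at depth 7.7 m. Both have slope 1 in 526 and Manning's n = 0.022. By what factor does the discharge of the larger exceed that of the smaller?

Channel A: With bottom width b = 4.04 m and side slope z = 2.5: A = (b + zy)y = (4.04 + 2.5×4.89)×4.89 = 79.54 m²; P = b + 2y√(1+z²) = 4.04 + 2×4.89×2.693 = 30.37 m. Hydraulic radius R = A/P = 79.54/30.37 = 2.619 m. Q_A = (1/0.022)·79.54·2.619^(2/3)·√0.001901 = 299.5 m³/s.
Channel B: Flow area A = b·y = 6.31 × 7.7 = 48.59 m². Wetted perimeter P = b + 2y = 6.31 + 2×7.7 = 21.71 m. Hydraulic radius R = A/P = 48.59/21.71 = 2.238 m. Q_B = (1/0.022)·48.59·2.238^(2/3)·√0.001901 = 164.8 m³/s.
The larger discharge is 299.5 m³/s and the smaller is 164.8 m³/s; the ratio is 1.82.

1.82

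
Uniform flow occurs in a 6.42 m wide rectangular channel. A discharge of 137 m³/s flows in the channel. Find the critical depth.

For a rectangular channel, critical depth y_c = (q²/g)^(1/3) where q = Q/b = 137/6.42 = 21.34 m²/s.
So y_c = (21.34²/9.81)^(1/3) = 3.59 m.

y_c = 3.59 m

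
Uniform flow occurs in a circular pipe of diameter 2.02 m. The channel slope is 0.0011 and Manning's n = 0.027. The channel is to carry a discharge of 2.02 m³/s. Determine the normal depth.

Manning's equation rearranged: A R^(2/3) = nQ / (1·√S) = 0.027 × 2.02 / (√0.0011) = 1.644.
At y = 0.946 m: A R^(2/3) = 0.9079 — low.
At y = 1.49 m: A R^(2/3) = 1.817 — high.
At y = 1.38 m: A R^(2/3) = 1.647 — matches.

y_n = 1.38 m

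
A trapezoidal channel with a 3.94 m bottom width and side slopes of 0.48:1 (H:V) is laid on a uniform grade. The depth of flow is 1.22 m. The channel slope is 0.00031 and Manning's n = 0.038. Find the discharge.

Q = 2.26 m³/s

With bottom width b = 3.94 m and side slope z = 0.48: A = (b + zy)y = (3.94 + 0.48×1.22)×1.22 = 5.521 m²; P = b + 2y√(1+z²) = 3.94 + 2×1.22×1.109 = 6.647 m.
Hydraulic radius R = A/P = 5.521/6.647 = 0.8307 m.
Manning's equation: Q = (1/n) A R^(2/3) S^(1/2) = (1/0.038) × 5.521 × 0.8307^(2/3) × 0.00031^(1/2) = 2.26 m³/s.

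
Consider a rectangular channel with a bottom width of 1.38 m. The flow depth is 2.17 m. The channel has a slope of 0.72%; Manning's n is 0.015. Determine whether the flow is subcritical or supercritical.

subcritical

Flow area A = b·y = 1.38 × 2.17 = 2.995 m². Wetted perimeter P = b + 2y = 1.38 + 2×2.17 = 5.72 m.
Hydraulic radius R = A/P = 2.995/5.72 = 0.5235 m.
V = (1/n) R^(2/3) √S = (1/0.015) × 0.5235^(2/3) × √0.0072 = 3.675 m/s. Hydraulic depth D_h = A/T = 2.995/1.38 = 2.17 m.
Froude number Fr = V/√(g·D_h) = 3.675/√(9.81×2.17) = 0.796, which is less than 1, so the flow is subcritical.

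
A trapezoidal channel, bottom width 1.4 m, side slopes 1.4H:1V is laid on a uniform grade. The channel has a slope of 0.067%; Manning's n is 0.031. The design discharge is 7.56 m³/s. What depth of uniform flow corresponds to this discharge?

y_n = 2.06 m

Manning's equation rearranged: A R^(2/3) = nQ / (1·√S) = 0.031 × 7.56 / (√0.00067) = 9.054.
At y = 1.77 m: A R^(2/3) = 6.476 — short.
At y = 2.25 m: A R^(2/3) = 11.04 — over.
At y = 2.06 m: A R^(2/3) = 9.057 — ≈ 9.054.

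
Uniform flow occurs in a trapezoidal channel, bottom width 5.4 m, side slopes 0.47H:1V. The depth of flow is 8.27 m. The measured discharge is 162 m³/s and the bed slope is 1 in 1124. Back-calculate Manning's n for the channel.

n = 0.031

With bottom width b = 5.4 m and side slope z = 0.47: A = (b + zy)y = (5.4 + 0.47×8.27)×8.27 = 76.8 m²; P = b + 2y√(1+z²) = 5.4 + 2×8.27×1.105 = 23.68 m.
Hydraulic radius R = A/P = 76.8/23.68 = 3.244 m.
Rearranging Manning's equation: n = (1/Q) A R^(2/3) S^(1/2) = (1/162) × 76.8 × 3.244^(2/3) × √0.0008897 = 0.031.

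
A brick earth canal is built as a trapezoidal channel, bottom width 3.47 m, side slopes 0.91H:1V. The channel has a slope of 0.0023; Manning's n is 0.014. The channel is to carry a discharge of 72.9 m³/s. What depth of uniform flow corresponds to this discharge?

y_n = 2.73 m

Manning's equation rearranged: A R^(2/3) = nQ / (1·√S) = 0.014 × 72.9 / (√0.0023) = 21.28.
Trying y = 3.44 m: A R^(2/3) = 33.32 — high.
Trying y = 1.99 m: A R^(2/3) = 11.78 — low.
Trying y = 2.73 m: A R^(2/3) = 21.28 — matches.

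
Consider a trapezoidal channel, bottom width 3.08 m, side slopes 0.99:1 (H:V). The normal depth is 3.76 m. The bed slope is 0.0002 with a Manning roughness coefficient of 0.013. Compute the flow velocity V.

V = 1.65 m/s

With bottom width b = 3.08 m and side slope z = 0.99: A = (b + zy)y = (3.08 + 0.99×3.76)×3.76 = 25.58 m²; P = b + 2y√(1+z²) = 3.08 + 2×3.76×1.407 = 13.66 m.
Hydraulic radius R = A/P = 25.58/13.66 = 1.872 m.
From Manning's equation, V = (1/n) R^(2/3) S^(1/2) = (1/0.013) × 1.872^(2/3) × 0.0002^(1/2) = 1.65 m/s.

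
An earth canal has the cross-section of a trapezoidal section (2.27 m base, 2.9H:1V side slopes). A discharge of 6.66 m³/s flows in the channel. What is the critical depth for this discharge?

At critical depth, Q² T / (g A³) = 1, i.e. A³/T = Q²/g = 6.66²/9.81 = 4.521.
Try y = 0.624 m: A³/T = 2.801 — too small.
Try y = 0.863 m: A³/T = 9.604 — too large.
Try y = 0.709 m: A³/T = 4.521 — close enough.

y_c = 0.709 m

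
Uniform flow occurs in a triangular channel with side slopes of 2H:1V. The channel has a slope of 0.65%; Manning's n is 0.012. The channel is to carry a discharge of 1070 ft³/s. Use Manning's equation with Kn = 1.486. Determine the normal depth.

Manning's equation rearranged: A R^(2/3) = nQ / (1.486·√S) = 0.012 × 1070 / (1.486 × √0.0065) = 107.2.
Trying y = 6.4 ft: A R^(2/3) = 165.1 — over.
Trying y = 4.1 ft: A R^(2/3) = 50.37 — short.
Trying y = 5.44 ft: A R^(2/3) = 107.1 — ≈ 107.2.

y_n = 5.44 ft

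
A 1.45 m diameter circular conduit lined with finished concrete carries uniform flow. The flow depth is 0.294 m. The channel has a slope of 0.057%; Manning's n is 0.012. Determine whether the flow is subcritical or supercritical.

For a circular section of diameter D = 1.45 m at depth y = 0.294 m, the central angle is θ = 2 arccos(1 − 2y/D) = 1.868 rad. Then A = (D²/8)(θ − sin θ) = 0.2398 m² and P = Dθ/2 = 1.355 m.
Hydraulic radius R = A/P = 0.2398/1.355 = 0.177 m.
V = (1/n) R^(2/3) √S = (1/0.012) × 0.177^(2/3) × √0.00057 = 0.6272 m/s. Hydraulic depth D_h = A/T = 0.2398/1.166 = 0.2056 m.
Froude number Fr = V/√(g·D_h) = 0.6272/√(9.81×0.2056) = 0.442, which is less than 1, so the flow is subcritical.

subcritical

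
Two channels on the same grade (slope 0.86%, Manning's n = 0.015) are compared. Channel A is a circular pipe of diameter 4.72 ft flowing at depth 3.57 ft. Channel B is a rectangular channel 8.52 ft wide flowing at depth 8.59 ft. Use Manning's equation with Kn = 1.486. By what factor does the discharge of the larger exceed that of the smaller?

Channel A: For a circular section of diameter D = 4.72 ft at depth y = 3.57 ft, the central angle is θ = 2 arccos(1 − 2y/D) = 4.218 rad. Then A = (D²/8)(θ − sin θ) = 14.2 ft² and P = Dθ/2 = 9.955 ft. Hydraulic radius R = A/P = 14.2/9.955 = 1.426 ft. Q_A = (1.486/0.015)·14.2·1.426^(2/3)·√0.0086 = 165.3 ft³/s.
Channel B: Flow area A = b·y = 8.52 × 8.59 = 73.19 ft². Wetted perimeter P = b + 2y = 8.52 + 2×8.59 = 25.7 ft. Hydraulic radius R = A/P = 73.19/25.7 = 2.848 ft. Q_B = (1.486/0.015)·73.19·2.848^(2/3)·√0.0086 = 1351 ft³/s.
The larger discharge is 1351 ft³/s and the smaller is 165.3 ft³/s; the ratio is 8.17.

8.17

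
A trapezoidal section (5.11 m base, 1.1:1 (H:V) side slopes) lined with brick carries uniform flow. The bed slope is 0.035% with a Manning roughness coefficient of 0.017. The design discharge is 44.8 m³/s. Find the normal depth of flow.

y_n = 3.14 m

Manning's equation rearranged: A R^(2/3) = nQ / (1·√S) = 0.017 × 44.8 / (√0.00035) = 40.71.
Try y = 3.4 m: A R^(2/3) = 47.4 — too large.
Try y = 2.73 m: A R^(2/3) = 31.23 — too small.
Try y = 3.14 m: A R^(2/3) = 40.69 — ≈ 40.71.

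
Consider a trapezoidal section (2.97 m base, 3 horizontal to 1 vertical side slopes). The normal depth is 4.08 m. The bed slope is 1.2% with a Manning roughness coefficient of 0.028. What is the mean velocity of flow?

V = 6.53 m/s

With bottom width b = 2.97 m and side slope z = 3: A = (b + zy)y = (2.97 + 3×4.08)×4.08 = 62.06 m²; P = b + 2y√(1+z²) = 2.97 + 2×4.08×3.162 = 28.77 m.
Hydraulic radius R = A/P = 62.06/28.77 = 2.157 m.
From Manning's equation, V = (1/n) R^(2/3) S^(1/2) = (1/0.028) × 2.157^(2/3) × 0.012^(1/2) = 6.53 m/s.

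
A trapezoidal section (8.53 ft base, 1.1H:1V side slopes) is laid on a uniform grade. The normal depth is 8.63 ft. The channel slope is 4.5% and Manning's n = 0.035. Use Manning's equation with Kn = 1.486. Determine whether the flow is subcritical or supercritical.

With bottom width b = 8.53 ft and side slope z = 1.1: A = (b + zy)y = (8.53 + 1.1×8.63)×8.63 = 155.5 ft²; P = b + 2y√(1+z²) = 8.53 + 2×8.63×1.487 = 34.19 ft.
Hydraulic radius R = A/P = 155.5/34.19 = 4.549 ft.
V = (1.486/n) R^(2/3) √S = (1.486/0.035) × 4.549^(2/3) × √0.045 = 24.73 ft/s. Hydraulic depth D_h = A/T = 155.5/27.52 = 5.653 ft.
Froude number Fr = V/√(g·D_h) = 24.73/√(32.2×5.653) = 1.83, which is greater than 1, so the flow is supercritical.

supercritical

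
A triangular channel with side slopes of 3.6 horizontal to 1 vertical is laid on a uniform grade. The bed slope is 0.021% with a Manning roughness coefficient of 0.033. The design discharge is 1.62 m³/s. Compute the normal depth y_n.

y_n = 1.21 m

Manning's equation rearranged: A R^(2/3) = nQ / (1·√S) = 0.033 × 1.62 / (√0.00021) = 3.689.
At y = 1.37 m: A R^(2/3) = 5.122 — high.
At y = 0.835 m: A R^(2/3) = 1.368 — low.
At y = 1.21 m: A R^(2/3) = 3.678 — close enough.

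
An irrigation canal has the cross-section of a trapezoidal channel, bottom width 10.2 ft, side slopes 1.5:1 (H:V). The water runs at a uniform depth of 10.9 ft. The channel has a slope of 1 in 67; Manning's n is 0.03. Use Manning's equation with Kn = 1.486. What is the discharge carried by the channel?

Q = 5680 ft³/s

With bottom width b = 10.2 ft and side slope z = 1.5: A = (b + zy)y = (10.2 + 1.5×10.9)×10.9 = 289.4 ft²; P = b + 2y√(1+z²) = 10.2 + 2×10.9×1.803 = 49.5 ft.
Hydraulic radius R = A/P = 289.4/49.5 = 5.846 ft.
Manning's equation: Q = (1.486/n) A R^(2/3) S^(1/2) = (1.486/0.03) × 289.4 × 5.846^(2/3) × 0.01493^(1/2) = 5680 ft³/s.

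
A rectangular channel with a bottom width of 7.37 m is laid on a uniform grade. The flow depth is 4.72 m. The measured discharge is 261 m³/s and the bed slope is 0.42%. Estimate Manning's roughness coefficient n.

n = 0.014

Flow area A = b·y = 7.37 × 4.72 = 34.79 m². Wetted perimeter P = b + 2y = 7.37 + 2×4.72 = 16.81 m.
Hydraulic radius R = A/P = 34.79/16.81 = 2.069 m.
Rearranging Manning's equation: n = (1/Q) A R^(2/3) S^(1/2) = (1/261) × 34.79 × 2.069^(2/3) × √0.0042 = 0.014.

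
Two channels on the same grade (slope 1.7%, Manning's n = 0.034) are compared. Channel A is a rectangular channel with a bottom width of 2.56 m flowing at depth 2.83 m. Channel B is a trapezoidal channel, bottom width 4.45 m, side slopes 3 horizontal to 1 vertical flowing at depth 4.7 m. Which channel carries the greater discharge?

channel B

Channel A: Flow area A = b·y = 2.56 × 2.83 = 7.245 m². Wetted perimeter P = b + 2y = 2.56 + 2×2.83 = 8.22 m. Hydraulic radius R = A/P = 7.245/8.22 = 0.8814 m. Q_A = (1/0.034)·7.245·0.8814^(2/3)·√0.017 = 25.54 m³/s.
Channel B: With bottom width b = 4.45 m and side slope z = 3: A = (b + zy)y = (4.45 + 3×4.7)×4.7 = 87.19 m²; P = b + 2y√(1+z²) = 4.45 + 2×4.7×3.162 = 34.18 m. Hydraulic radius R = A/P = 87.19/34.18 = 2.551 m. Q_B = (1/0.034)·87.19·2.551^(2/3)·√0.017 = 624.2 m³/s.
Q_A = 25.54 m³/s vs Q_B = 624.2 m³/s, so channel B carries more.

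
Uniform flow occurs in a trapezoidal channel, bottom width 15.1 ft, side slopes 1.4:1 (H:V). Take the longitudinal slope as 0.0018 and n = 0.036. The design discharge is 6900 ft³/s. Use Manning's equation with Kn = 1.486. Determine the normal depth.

Manning's equation rearranged: A R^(2/3) = nQ / (1.486·√S) = 0.036 × 6900 / (1.486 × √0.0018) = 3940.
Trying y = 17.5 ft: A R^(2/3) = 3043 — too small.
Trying y = 22.8 ft: A R^(2/3) = 5449 — too large.
Trying y = 19.7 ft: A R^(2/3) = 3940 — close enough.

y_n = 19.7 ft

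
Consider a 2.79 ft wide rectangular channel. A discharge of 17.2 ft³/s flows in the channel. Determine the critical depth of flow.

For a rectangular channel, critical depth y_c = (q²/g)^(1/3) where q = Q/b = 17.2/2.79 = 6.165 ft²/s.
So y_c = (6.165²/32.2)^(1/3) = 1.06 ft.

y_c = 1.06 ft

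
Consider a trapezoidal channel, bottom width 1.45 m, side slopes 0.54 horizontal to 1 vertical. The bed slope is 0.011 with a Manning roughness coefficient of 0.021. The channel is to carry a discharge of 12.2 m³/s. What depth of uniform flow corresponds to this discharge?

y_n = 1.43 m

Manning's equation rearranged: A R^(2/3) = nQ / (1·√S) = 0.021 × 12.2 / (√0.011) = 2.443.
Try y = 1.15 m: A R^(2/3) = 1.668 — low.
Try y = 1.78 m: A R^(2/3) = 3.64 — high.
Try y = 1.43 m: A R^(2/3) = 2.448 — close enough.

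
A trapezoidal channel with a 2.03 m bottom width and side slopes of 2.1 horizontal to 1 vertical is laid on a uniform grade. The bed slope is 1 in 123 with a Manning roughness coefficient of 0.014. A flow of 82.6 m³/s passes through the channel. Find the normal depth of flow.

y_n = 1.97 m

Manning's equation rearranged: A R^(2/3) = nQ / (1·√S) = 0.014 × 82.6 / (√0.00813) = 12.83.
Trying y = 1.55 m: A R^(2/3) = 7.56 — low.
Trying y = 1.97 m: A R^(2/3) = 12.83 — close enough.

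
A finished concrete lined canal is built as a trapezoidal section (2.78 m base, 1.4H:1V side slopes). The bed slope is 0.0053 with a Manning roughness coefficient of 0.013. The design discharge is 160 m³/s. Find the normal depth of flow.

y_n = 3 m

Manning's equation rearranged: A R^(2/3) = nQ / (1·√S) = 0.013 × 160 / (√0.0053) = 28.57.
Try y = 2.22 m: A R^(2/3) = 15.21 — low.
Try y = 3.69 m: A R^(2/3) = 44.89 — high.
Try y = 3 m: A R^(2/3) = 28.62 — matches.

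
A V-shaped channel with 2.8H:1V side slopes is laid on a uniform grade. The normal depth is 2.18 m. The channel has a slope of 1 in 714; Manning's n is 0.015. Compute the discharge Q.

Q = 33.8 m³/s

For a triangular section with side slope z = 2.8: A = zy² = 2.8×2.18² = 13.31 m²; P = 2y√(1+z²) = 2×2.18×2.973 = 12.96 m.
Hydraulic radius R = A/P = 13.31/12.96 = 1.026 m.
Manning's equation: Q = (1/n) A R^(2/3) S^(1/2) = (1/0.015) × 13.31 × 1.026^(2/3) × 0.001401^(1/2) = 33.8 m³/s.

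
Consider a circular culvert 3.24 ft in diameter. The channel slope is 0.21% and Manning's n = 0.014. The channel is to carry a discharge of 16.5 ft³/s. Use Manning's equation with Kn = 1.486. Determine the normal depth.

Manning's equation rearranged: A R^(2/3) = nQ / (1.486·√S) = 0.014 × 16.5 / (1.486 × √0.0021) = 3.392.
Trying y = 1.8 ft: A R^(2/3) = 4.265 — high.
Trying y = 1.57 ft: A R^(2/3) = 3.395 — matches.

y_n = 1.57 ft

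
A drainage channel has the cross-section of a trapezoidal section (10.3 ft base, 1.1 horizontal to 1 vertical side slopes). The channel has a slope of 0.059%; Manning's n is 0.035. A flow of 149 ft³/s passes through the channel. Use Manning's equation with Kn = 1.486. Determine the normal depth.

y_n = 4.59 ft

Manning's equation rearranged: A R^(2/3) = nQ / (1.486·√S) = 0.035 × 149 / (1.486 × √0.00059) = 144.5.
At y = 5.59 ft: A R^(2/3) = 208.5 — over.
At y = 3.61 ft: A R^(2/3) = 93.61 — short.
At y = 4.59 ft: A R^(2/3) = 144.7 — ≈ 144.5.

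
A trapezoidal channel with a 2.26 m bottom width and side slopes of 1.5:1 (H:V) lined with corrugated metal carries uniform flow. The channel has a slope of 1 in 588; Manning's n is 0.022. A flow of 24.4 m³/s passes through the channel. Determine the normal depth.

y_n = 2.14 m

Manning's equation rearranged: A R^(2/3) = nQ / (1·√S) = 0.022 × 24.4 / (√0.001701) = 13.02.
Trying y = 1.66 m: A R^(2/3) = 7.654 — too small.
Trying y = 2.38 m: A R^(2/3) = 16.36 — too large.
Trying y = 2.14 m: A R^(2/3) = 13.02 — ≈ 13.02.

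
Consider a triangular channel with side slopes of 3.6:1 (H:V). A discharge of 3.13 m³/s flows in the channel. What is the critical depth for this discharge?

y_c = 0.688 m

At critical depth, Q² T / (g A³) = 1, i.e. A³/T = Q²/g = 3.13²/9.81 = 0.9987.
Try y = 0.834 m: A³/T = 2.615 — high.
Try y = 0.578 m: A³/T = 0.418 — low.
Try y = 0.688 m: A³/T = 0.9989 — ≈ 0.9987.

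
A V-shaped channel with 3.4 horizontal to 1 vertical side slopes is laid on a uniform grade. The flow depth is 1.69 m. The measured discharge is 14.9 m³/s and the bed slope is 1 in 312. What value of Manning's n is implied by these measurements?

n = 0.0321

For a triangular section with side slope z = 3.4: A = zy² = 3.4×1.69² = 9.711 m²; P = 2y√(1+z²) = 2×1.69×3.544 = 11.98 m.
Hydraulic radius R = A/P = 9.711/11.98 = 0.8107 m.
Rearranging Manning's equation: n = (1/Q) A R^(2/3) S^(1/2) = (1/14.9) × 9.711 × 0.8107^(2/3) × √0.003205 = 0.0321.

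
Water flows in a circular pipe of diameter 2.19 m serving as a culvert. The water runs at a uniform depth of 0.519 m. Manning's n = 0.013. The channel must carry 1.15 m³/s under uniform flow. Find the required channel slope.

S = 0.00232

For a circular section of diameter D = 2.19 m at depth y = 0.519 m, the central angle is θ = 2 arccos(1 − 2y/D) = 2.034 rad. Then A = (D²/8)(θ − sin θ) = 0.6828 m² and P = Dθ/2 = 2.227 m.
Hydraulic radius R = A/P = 0.6828/2.227 = 0.3066 m.
From Manning's equation, S = [nQ / (1 A R^(2/3))]² = [0.013 × 1.15 / (1 × 0.6828 × 0.3066^(2/3))]² = 0.00232.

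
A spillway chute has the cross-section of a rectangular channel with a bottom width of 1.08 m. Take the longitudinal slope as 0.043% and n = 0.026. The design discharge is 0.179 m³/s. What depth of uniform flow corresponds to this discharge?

y_n = 0.508 m

Manning's equation rearranged: A R^(2/3) = nQ / (1·√S) = 0.026 × 0.179 / (√0.00043) = 0.2244.
At y = 0.623 m: A R^(2/3) = 0.2943 — over.
At y = 0.508 m: A R^(2/3) = 0.2245 — ≈ 0.2244.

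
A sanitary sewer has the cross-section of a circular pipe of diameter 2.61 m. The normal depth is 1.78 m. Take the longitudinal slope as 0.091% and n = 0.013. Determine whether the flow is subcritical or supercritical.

For a circular section of diameter D = 2.61 m at depth y = 1.78 m, the central angle is θ = 2 arccos(1 − 2y/D) = 3.887 rad. Then A = (D²/8)(θ − sin θ) = 3.887 m² and P = Dθ/2 = 5.072 m.
Hydraulic radius R = A/P = 3.887/5.072 = 0.7663 m.
V = (1/n) R^(2/3) √S = (1/0.013) × 0.7663^(2/3) × √0.00091 = 1.943 m/s. Hydraulic depth D_h = A/T = 3.887/2.431 = 1.599 m.
Froude number Fr = V/√(g·D_h) = 1.943/√(9.81×1.599) = 0.491, which is less than 1, so the flow is subcritical.

subcritical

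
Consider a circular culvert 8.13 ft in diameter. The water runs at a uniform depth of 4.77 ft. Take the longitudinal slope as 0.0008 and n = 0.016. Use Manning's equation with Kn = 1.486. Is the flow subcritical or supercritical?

For a circular section of diameter D = 8.13 ft at depth y = 4.77 ft, the central angle is θ = 2 arccos(1 − 2y/D) = 3.49 rad. Then A = (D²/8)(θ − sin θ) = 31.66 ft² and P = Dθ/2 = 14.19 ft.
Hydraulic radius R = A/P = 31.66/14.19 = 2.231 ft.
V = (1.486/n) R^(2/3) √S = (1.486/0.016) × 2.231^(2/3) × √0.0008 = 4.486 ft/s. Hydraulic depth D_h = A/T = 31.66/8.007 = 3.954 ft.
Froude number Fr = V/√(g·D_h) = 4.486/√(32.2×3.954) = 0.398, which is less than 1, so the flow is subcritical.

subcritical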